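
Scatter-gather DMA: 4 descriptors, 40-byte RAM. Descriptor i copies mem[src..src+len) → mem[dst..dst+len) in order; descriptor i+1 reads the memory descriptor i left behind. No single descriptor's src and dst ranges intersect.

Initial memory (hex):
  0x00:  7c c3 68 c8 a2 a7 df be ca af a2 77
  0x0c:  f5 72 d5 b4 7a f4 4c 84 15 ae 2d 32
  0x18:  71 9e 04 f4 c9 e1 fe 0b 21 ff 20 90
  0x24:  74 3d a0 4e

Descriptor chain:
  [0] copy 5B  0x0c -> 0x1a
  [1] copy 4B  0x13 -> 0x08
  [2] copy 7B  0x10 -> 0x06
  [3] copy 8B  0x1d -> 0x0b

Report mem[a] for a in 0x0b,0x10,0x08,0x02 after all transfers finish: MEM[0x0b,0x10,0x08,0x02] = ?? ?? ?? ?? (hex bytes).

[0] 0x0c->0x1a len=5 : f5 72 d5 b4 7a
[1] 0x13->0x08 len=4 : 84 15 ae 2d
[2] 0x10->0x06 len=7 : 7a f4 4c 84 15 ae 2d
[3] 0x1d->0x0b len=8 : b4 7a 0b 21 ff 20 90 74
query mem[0x0b]=0xb4, mem[0x10]=0x20, mem[0x08]=0x4c, mem[0x02]=0x68

MEM[0x0b,0x10,0x08,0x02] = b4 20 4c 68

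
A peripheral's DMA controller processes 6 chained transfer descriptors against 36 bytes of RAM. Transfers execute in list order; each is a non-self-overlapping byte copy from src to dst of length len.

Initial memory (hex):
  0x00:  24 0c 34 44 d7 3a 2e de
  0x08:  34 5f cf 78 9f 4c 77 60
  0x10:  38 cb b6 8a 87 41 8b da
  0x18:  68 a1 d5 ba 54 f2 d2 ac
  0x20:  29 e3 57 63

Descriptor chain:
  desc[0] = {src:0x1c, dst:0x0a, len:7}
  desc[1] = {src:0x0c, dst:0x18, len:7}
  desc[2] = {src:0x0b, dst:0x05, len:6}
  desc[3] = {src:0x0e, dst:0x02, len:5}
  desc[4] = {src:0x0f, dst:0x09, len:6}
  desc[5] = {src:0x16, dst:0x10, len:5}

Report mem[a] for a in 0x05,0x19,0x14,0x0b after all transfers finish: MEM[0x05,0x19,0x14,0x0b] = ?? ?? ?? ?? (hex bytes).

MEM[0x05,0x19,0x14,0x0b] = cb ac 29 cb

D0: mem[0x0a..0x10] <- [54 f2 d2 ac 29 e3 57]
D1: mem[0x18..0x1e] <- [d2 ac 29 e3 57 cb b6]
D2: mem[0x05..0x0a] <- [f2 d2 ac 29 e3 57]
D3: mem[0x02..0x06] <- [29 e3 57 cb b6]
D4: mem[0x09..0x0e] <- [e3 57 cb b6 8a 87]
D5: mem[0x10..0x14] <- [8b da d2 ac 29]
query mem[0x05]=0xcb, mem[0x19]=0xac, mem[0x14]=0x29, mem[0x0b]=0xcb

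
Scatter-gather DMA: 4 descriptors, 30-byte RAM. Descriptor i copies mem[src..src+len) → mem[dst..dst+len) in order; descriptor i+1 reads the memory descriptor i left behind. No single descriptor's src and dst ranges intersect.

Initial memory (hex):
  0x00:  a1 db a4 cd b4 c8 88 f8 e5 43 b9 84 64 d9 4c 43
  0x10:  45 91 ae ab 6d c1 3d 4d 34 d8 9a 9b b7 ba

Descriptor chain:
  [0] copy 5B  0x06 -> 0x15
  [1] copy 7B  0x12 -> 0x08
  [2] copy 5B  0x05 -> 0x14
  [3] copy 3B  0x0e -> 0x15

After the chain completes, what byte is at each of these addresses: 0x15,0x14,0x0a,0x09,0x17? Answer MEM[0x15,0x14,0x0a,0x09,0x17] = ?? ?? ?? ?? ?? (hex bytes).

MEM[0x15,0x14,0x0a,0x09,0x17] = 43 c8 6d ab 45

D0: mem[0x15..0x19] <- [88 f8 e5 43 b9]
D1: mem[0x08..0x0e] <- [ae ab 6d 88 f8 e5 43]
D2: mem[0x14..0x18] <- [c8 88 f8 ae ab]
D3: mem[0x15..0x17] <- [43 43 45]
query mem[0x15]=0x43, mem[0x14]=0xc8, mem[0x0a]=0x6d, mem[0x09]=0xab, mem[0x17]=0x45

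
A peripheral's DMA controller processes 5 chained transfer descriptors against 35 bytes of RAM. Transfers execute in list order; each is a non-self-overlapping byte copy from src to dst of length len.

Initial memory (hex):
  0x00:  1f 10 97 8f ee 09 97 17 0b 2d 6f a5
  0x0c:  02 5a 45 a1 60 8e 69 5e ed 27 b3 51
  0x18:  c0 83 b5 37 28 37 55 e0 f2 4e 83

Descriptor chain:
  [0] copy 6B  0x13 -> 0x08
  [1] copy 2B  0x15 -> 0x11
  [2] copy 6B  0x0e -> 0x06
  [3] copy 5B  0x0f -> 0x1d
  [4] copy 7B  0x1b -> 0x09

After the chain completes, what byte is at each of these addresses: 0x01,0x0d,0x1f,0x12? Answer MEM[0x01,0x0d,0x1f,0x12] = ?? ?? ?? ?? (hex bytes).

MEM[0x01,0x0d,0x1f,0x12] = 10 27 27 b3

D0: mem[0x08..0x0d] <- [5e ed 27 b3 51 c0]
D1: mem[0x11..0x12] <- [27 b3]
D2: mem[0x06..0x0b] <- [45 a1 60 27 b3 5e]
D3: mem[0x1d..0x21] <- [a1 60 27 b3 5e]
D4: mem[0x09..0x0f] <- [37 28 a1 60 27 b3 5e]
query mem[0x01]=0x10, mem[0x0d]=0x27, mem[0x1f]=0x27, mem[0x12]=0xb3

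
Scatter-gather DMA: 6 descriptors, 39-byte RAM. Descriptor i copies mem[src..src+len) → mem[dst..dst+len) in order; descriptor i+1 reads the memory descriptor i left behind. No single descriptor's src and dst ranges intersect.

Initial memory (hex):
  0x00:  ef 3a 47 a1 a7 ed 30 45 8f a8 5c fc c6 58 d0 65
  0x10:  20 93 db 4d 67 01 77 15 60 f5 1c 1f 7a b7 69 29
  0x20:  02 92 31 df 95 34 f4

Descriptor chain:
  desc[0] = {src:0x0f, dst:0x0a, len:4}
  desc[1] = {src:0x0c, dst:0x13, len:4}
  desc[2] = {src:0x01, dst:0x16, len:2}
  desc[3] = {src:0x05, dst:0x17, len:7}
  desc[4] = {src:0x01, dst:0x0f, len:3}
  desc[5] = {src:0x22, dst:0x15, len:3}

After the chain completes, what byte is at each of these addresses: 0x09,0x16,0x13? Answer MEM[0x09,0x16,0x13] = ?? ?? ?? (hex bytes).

#0 dst[0x0a+4] := {0x65,0x20,0x93,0xdb}
#1 dst[0x13+4] := {0x93,0xdb,0xd0,0x65}
#2 dst[0x16+2] := {0x3a,0x47}
#3 dst[0x17+7] := {0xed,0x30,0x45,0x8f,0xa8,0x65,0x20}
#4 dst[0x0f+3] := {0x3a,0x47,0xa1}
#5 dst[0x15+3] := {0x31,0xdf,0x95}
query mem[0x09]=0xa8, mem[0x16]=0xdf, mem[0x13]=0x93

MEM[0x09,0x16,0x13] = a8 df 93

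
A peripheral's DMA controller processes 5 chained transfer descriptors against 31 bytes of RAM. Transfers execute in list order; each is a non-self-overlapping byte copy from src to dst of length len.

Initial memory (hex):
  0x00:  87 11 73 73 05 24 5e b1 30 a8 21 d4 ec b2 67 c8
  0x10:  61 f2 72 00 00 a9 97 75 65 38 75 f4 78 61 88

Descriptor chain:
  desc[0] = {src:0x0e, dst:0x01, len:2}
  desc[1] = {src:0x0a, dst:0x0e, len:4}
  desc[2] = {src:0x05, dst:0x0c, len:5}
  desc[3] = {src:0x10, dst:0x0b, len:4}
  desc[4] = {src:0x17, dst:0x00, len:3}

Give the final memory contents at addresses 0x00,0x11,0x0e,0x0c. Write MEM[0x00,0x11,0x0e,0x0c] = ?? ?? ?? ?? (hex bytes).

MEM[0x00,0x11,0x0e,0x0c] = 75 b2 00 b2

  after D0: wrote 2B at 0x01 = 67c8
  after D1: wrote 4B at 0x0e = 21d4ecb2
  after D2: wrote 5B at 0x0c = 245eb130a8
  after D3: wrote 4B at 0x0b = a8b27200
  after D4: wrote 3B at 0x00 = 756538
query mem[0x00]=0x75, mem[0x11]=0xb2, mem[0x0e]=0x00, mem[0x0c]=0xb2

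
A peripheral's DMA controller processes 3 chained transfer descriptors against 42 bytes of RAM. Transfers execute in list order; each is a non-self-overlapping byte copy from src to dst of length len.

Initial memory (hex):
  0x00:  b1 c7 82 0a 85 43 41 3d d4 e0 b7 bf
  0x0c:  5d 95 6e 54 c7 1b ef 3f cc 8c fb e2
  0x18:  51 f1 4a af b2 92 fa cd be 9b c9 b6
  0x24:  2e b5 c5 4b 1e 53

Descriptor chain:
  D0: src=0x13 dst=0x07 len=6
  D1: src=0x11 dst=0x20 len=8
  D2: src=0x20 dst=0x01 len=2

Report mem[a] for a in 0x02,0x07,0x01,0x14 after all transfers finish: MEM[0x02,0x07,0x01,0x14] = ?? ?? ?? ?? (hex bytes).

MEM[0x02,0x07,0x01,0x14] = ef 3f 1b cc

[0] 0x13->0x07 len=6 : 3f cc 8c fb e2 51
[1] 0x11->0x20 len=8 : 1b ef 3f cc 8c fb e2 51
[2] 0x20->0x01 len=2 : 1b ef
query mem[0x02]=0xef, mem[0x07]=0x3f, mem[0x01]=0x1b, mem[0x14]=0xcc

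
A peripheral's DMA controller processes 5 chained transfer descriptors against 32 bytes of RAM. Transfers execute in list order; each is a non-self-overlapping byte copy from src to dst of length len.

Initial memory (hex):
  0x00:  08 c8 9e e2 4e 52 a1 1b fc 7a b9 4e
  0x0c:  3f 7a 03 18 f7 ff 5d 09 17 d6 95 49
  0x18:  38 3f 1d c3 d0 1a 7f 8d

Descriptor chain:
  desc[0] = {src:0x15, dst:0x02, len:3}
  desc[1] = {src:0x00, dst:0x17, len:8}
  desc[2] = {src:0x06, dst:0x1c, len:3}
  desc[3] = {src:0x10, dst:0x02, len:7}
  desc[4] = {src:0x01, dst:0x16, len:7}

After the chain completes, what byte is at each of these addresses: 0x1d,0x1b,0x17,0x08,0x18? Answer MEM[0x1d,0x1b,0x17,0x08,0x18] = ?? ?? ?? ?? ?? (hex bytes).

MEM[0x1d,0x1b,0x17,0x08,0x18] = 1b 17 f7 95 ff

  after D0: wrote 3B at 0x02 = d69549
  after D1: wrote 8B at 0x17 = 08c8d6954952a11b
  after D2: wrote 3B at 0x1c = a11bfc
  after D3: wrote 7B at 0x02 = f7ff5d0917d695
  after D4: wrote 7B at 0x16 = c8f7ff5d0917d6
query mem[0x1d]=0x1b, mem[0x1b]=0x17, mem[0x17]=0xf7, mem[0x08]=0x95, mem[0x18]=0xff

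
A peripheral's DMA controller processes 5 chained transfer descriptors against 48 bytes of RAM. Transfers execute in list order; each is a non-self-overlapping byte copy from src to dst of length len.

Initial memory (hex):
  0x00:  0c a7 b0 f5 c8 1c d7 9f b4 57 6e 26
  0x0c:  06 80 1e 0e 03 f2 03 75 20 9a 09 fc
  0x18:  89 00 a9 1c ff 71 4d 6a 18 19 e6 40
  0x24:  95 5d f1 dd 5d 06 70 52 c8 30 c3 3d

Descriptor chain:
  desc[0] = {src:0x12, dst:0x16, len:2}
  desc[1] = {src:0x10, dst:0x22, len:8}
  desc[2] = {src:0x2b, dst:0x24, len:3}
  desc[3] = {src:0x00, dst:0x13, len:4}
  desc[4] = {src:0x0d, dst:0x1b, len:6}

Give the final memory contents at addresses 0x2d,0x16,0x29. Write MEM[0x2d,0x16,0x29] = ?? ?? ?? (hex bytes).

  after D0: wrote 2B at 0x16 = 0375
  after D1: wrote 8B at 0x22 = 03f20375209a0375
  after D2: wrote 3B at 0x24 = 52c830
  after D3: wrote 4B at 0x13 = 0ca7b0f5
  after D4: wrote 6B at 0x1b = 801e0e03f203
query mem[0x2d]=0x30, mem[0x16]=0xf5, mem[0x29]=0x75

MEM[0x2d,0x16,0x29] = 30 f5 75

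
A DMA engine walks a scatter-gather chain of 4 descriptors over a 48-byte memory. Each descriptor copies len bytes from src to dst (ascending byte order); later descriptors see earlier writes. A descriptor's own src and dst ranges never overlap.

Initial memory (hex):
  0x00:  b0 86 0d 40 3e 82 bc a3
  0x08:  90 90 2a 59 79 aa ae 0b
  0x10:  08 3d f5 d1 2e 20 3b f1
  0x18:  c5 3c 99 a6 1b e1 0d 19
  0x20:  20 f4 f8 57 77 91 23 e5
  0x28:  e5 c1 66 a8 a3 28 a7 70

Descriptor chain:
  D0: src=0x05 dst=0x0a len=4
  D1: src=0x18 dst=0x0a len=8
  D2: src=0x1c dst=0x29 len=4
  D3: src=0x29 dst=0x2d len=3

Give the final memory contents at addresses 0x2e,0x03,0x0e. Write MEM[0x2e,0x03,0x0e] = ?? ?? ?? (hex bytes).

MEM[0x2e,0x03,0x0e] = e1 40 1b

  after D0: wrote 4B at 0x0a = 82bca390
  after D1: wrote 8B at 0x0a = c53c99a61be10d19
  after D2: wrote 4B at 0x29 = 1be10d19
  after D3: wrote 3B at 0x2d = 1be10d
query mem[0x2e]=0xe1, mem[0x03]=0x40, mem[0x0e]=0x1b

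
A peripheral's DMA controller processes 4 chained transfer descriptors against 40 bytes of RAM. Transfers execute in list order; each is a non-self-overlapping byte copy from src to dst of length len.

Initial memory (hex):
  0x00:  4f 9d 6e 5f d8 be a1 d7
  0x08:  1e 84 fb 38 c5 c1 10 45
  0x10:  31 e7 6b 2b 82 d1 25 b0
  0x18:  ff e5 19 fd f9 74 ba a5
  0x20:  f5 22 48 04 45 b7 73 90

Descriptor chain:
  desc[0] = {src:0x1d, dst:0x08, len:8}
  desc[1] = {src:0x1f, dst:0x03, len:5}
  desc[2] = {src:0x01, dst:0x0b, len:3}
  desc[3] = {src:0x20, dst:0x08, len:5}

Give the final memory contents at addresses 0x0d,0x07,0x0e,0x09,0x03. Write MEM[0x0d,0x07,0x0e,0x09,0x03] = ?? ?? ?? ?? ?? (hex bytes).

MEM[0x0d,0x07,0x0e,0x09,0x03] = a5 04 04 22 a5

  after D0: wrote 8B at 0x08 = 74baa5f522480445
  after D1: wrote 5B at 0x03 = a5f5224804
  after D2: wrote 3B at 0x0b = 9d6ea5
  after D3: wrote 5B at 0x08 = f522480445
query mem[0x0d]=0xa5, mem[0x07]=0x04, mem[0x0e]=0x04, mem[0x09]=0x22, mem[0x03]=0xa5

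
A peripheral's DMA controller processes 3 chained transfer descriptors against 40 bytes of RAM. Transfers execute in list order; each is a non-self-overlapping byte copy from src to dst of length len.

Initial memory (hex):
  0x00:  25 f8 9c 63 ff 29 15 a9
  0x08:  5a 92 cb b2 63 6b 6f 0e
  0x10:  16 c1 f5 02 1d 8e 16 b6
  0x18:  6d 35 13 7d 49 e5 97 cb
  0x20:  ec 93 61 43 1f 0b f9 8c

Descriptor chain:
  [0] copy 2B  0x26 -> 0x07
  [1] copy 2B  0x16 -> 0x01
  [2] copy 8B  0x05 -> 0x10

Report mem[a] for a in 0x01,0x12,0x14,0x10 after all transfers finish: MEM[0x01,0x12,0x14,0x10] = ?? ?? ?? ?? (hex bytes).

D0: mem[0x07..0x08] <- [f9 8c]
D1: mem[0x01..0x02] <- [16 b6]
D2: mem[0x10..0x17] <- [29 15 f9 8c 92 cb b2 63]
query mem[0x01]=0x16, mem[0x12]=0xf9, mem[0x14]=0x92, mem[0x10]=0x29

MEM[0x01,0x12,0x14,0x10] = 16 f9 92 29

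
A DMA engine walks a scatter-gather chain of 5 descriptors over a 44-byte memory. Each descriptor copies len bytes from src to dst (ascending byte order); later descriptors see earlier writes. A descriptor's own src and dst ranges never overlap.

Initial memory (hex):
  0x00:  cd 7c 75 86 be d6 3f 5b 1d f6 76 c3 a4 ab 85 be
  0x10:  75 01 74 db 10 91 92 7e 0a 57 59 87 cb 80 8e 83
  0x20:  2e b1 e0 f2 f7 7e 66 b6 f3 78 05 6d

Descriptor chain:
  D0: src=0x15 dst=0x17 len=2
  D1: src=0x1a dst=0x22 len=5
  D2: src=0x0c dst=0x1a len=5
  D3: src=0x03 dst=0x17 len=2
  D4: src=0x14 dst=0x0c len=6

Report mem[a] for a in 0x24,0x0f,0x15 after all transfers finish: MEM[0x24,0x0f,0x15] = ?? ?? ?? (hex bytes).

[0] 0x15->0x17 len=2 : 91 92
[1] 0x1a->0x22 len=5 : 59 87 cb 80 8e
[2] 0x0c->0x1a len=5 : a4 ab 85 be 75
[3] 0x03->0x17 len=2 : 86 be
[4] 0x14->0x0c len=6 : 10 91 92 86 be 57
query mem[0x24]=0xcb, mem[0x0f]=0x86, mem[0x15]=0x91

MEM[0x24,0x0f,0x15] = cb 86 91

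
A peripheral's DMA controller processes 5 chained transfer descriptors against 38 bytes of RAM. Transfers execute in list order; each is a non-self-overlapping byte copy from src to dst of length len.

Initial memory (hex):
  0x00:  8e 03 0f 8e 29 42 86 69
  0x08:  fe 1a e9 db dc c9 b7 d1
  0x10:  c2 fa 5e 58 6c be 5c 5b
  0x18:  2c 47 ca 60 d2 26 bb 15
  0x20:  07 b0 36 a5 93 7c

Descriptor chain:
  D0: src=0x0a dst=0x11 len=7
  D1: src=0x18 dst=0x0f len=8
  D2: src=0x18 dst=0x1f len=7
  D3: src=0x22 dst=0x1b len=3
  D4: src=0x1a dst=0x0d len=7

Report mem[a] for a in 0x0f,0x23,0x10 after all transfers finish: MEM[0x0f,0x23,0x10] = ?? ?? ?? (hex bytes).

  after D0: wrote 7B at 0x11 = e9dbdcc9b7d1c2
  after D1: wrote 8B at 0x0f = 2c47ca60d226bb15
  after D2: wrote 7B at 0x1f = 2c47ca60d226bb
  after D3: wrote 3B at 0x1b = 60d226
  after D4: wrote 7B at 0x0d = ca60d226bb2c47
query mem[0x0f]=0xd2, mem[0x23]=0xd2, mem[0x10]=0x26

MEM[0x0f,0x23,0x10] = d2 d2 26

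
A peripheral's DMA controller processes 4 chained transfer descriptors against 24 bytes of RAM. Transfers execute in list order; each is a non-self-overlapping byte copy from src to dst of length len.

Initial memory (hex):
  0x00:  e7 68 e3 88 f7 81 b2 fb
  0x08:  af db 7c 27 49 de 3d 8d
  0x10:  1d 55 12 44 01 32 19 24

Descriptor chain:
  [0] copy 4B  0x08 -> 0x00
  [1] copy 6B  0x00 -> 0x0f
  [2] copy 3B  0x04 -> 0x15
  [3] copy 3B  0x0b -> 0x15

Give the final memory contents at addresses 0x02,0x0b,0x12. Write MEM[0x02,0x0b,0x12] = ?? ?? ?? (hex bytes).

D0: mem[0x00..0x03] <- [af db 7c 27]
D1: mem[0x0f..0x14] <- [af db 7c 27 f7 81]
D2: mem[0x15..0x17] <- [f7 81 b2]
D3: mem[0x15..0x17] <- [27 49 de]
query mem[0x02]=0x7c, mem[0x0b]=0x27, mem[0x12]=0x27

MEM[0x02,0x0b,0x12] = 7c 27 27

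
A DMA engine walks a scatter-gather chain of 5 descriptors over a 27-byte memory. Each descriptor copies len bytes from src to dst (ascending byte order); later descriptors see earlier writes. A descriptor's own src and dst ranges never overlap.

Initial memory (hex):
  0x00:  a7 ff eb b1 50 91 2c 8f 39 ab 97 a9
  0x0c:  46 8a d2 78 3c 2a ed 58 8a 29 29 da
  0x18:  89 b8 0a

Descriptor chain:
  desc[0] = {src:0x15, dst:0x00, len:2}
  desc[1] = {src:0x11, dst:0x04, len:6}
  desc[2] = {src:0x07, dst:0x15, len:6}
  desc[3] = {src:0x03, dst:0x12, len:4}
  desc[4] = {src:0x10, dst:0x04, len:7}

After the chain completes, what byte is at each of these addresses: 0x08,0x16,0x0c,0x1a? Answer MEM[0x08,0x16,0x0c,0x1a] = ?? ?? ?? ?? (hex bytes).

MEM[0x08,0x16,0x0c,0x1a] = ed 29 46 46

[0] 0x15->0x00 len=2 : 29 29
[1] 0x11->0x04 len=6 : 2a ed 58 8a 29 29
[2] 0x07->0x15 len=6 : 8a 29 29 97 a9 46
[3] 0x03->0x12 len=4 : b1 2a ed 58
[4] 0x10->0x04 len=7 : 3c 2a b1 2a ed 58 29
query mem[0x08]=0xed, mem[0x16]=0x29, mem[0x0c]=0x46, mem[0x1a]=0x46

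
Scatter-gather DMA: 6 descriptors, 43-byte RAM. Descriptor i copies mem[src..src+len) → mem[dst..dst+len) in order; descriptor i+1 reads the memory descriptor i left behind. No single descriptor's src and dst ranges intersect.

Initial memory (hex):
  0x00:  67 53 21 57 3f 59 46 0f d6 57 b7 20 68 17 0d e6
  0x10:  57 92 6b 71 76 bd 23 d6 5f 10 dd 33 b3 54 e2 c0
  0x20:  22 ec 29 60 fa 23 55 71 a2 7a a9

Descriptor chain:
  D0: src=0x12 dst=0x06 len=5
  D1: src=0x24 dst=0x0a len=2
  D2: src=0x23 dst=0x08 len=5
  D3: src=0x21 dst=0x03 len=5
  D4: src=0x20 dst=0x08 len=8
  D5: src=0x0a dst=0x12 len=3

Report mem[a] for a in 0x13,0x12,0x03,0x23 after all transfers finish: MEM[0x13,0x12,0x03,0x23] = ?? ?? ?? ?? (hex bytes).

D0: mem[0x06..0x0a] <- [6b 71 76 bd 23]
D1: mem[0x0a..0x0b] <- [fa 23]
D2: mem[0x08..0x0c] <- [60 fa 23 55 71]
D3: mem[0x03..0x07] <- [ec 29 60 fa 23]
D4: mem[0x08..0x0f] <- [22 ec 29 60 fa 23 55 71]
D5: mem[0x12..0x14] <- [29 60 fa]
query mem[0x13]=0x60, mem[0x12]=0x29, mem[0x03]=0xec, mem[0x23]=0x60

MEM[0x13,0x12,0x03,0x23] = 60 29 ec 60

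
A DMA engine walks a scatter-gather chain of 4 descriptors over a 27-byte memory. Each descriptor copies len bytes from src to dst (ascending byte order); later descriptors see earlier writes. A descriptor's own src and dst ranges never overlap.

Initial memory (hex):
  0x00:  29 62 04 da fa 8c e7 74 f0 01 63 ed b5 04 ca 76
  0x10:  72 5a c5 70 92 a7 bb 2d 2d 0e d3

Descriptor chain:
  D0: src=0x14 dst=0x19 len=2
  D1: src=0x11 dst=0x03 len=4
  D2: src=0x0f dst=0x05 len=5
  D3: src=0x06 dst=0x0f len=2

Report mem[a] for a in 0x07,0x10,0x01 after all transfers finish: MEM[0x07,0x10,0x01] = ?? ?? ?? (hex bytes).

MEM[0x07,0x10,0x01] = 5a 5a 62

[0] 0x14->0x19 len=2 : 92 a7
[1] 0x11->0x03 len=4 : 5a c5 70 92
[2] 0x0f->0x05 len=5 : 76 72 5a c5 70
[3] 0x06->0x0f len=2 : 72 5a
query mem[0x07]=0x5a, mem[0x10]=0x5a, mem[0x01]=0x62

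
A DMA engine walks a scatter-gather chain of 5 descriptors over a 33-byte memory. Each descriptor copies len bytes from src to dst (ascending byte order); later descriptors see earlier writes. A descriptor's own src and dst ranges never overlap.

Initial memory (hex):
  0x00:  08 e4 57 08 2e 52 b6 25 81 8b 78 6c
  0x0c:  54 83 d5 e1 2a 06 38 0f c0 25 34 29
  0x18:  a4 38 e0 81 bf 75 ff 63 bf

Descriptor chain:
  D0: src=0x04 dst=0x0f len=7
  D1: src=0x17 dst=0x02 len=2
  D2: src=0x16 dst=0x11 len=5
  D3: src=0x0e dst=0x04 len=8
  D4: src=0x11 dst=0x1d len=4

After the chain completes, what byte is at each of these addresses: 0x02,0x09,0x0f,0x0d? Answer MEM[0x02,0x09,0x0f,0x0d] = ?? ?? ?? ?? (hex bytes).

[0] 0x04->0x0f len=7 : 2e 52 b6 25 81 8b 78
[1] 0x17->0x02 len=2 : 29 a4
[2] 0x16->0x11 len=5 : 34 29 a4 38 e0
[3] 0x0e->0x04 len=8 : d5 2e 52 34 29 a4 38 e0
[4] 0x11->0x1d len=4 : 34 29 a4 38
query mem[0x02]=0x29, mem[0x09]=0xa4, mem[0x0f]=0x2e, mem[0x0d]=0x83

MEM[0x02,0x09,0x0f,0x0d] = 29 a4 2e 83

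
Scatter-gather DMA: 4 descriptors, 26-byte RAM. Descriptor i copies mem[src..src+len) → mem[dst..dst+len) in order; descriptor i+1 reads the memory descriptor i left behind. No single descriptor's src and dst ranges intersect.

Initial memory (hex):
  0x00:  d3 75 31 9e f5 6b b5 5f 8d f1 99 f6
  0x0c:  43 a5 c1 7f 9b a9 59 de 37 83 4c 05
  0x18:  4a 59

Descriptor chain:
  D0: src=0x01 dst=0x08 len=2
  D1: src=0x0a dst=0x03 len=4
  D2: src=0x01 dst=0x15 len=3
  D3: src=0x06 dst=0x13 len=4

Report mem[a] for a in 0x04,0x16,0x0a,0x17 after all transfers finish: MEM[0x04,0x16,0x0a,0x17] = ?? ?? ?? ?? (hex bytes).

MEM[0x04,0x16,0x0a,0x17] = f6 31 99 99

D0: mem[0x08..0x09] <- [75 31]
D1: mem[0x03..0x06] <- [99 f6 43 a5]
D2: mem[0x15..0x17] <- [75 31 99]
D3: mem[0x13..0x16] <- [a5 5f 75 31]
query mem[0x04]=0xf6, mem[0x16]=0x31, mem[0x0a]=0x99, mem[0x17]=0x99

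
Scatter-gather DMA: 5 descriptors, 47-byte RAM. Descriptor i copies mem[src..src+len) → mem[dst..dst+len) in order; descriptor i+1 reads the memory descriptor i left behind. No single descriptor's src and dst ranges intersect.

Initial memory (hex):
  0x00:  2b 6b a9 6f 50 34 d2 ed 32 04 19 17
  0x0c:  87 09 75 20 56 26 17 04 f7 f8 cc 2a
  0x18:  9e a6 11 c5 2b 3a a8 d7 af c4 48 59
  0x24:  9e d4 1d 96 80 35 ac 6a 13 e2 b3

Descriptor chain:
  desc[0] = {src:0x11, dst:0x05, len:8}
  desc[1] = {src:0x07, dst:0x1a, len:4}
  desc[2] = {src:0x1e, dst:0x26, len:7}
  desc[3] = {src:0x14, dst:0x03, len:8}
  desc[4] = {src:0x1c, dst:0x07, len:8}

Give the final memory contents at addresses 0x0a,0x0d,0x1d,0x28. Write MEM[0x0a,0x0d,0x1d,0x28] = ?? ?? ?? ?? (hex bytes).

[0] 0x11->0x05 len=8 : 26 17 04 f7 f8 cc 2a 9e
[1] 0x07->0x1a len=4 : 04 f7 f8 cc
[2] 0x1e->0x26 len=7 : a8 d7 af c4 48 59 9e
[3] 0x14->0x03 len=8 : f7 f8 cc 2a 9e a6 04 f7
[4] 0x1c->0x07 len=8 : f8 cc a8 d7 af c4 48 59
query mem[0x0a]=0xd7, mem[0x0d]=0x48, mem[0x1d]=0xcc, mem[0x28]=0xaf

MEM[0x0a,0x0d,0x1d,0x28] = d7 48 cc af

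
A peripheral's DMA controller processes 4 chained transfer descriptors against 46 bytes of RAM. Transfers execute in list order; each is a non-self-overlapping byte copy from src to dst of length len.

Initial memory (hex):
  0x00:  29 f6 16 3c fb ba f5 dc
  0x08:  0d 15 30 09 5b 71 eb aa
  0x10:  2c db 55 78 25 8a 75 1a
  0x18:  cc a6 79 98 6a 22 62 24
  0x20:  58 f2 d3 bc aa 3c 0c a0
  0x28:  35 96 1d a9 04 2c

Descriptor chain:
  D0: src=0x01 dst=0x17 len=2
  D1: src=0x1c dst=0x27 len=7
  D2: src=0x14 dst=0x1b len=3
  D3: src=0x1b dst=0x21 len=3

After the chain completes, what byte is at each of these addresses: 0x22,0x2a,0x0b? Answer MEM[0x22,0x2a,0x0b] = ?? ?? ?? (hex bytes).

MEM[0x22,0x2a,0x0b] = 8a 24 09

  after D0: wrote 2B at 0x17 = f616
  after D1: wrote 7B at 0x27 = 6a22622458f2d3
  after D2: wrote 3B at 0x1b = 258a75
  after D3: wrote 3B at 0x21 = 258a75
query mem[0x22]=0x8a, mem[0x2a]=0x24, mem[0x0b]=0x09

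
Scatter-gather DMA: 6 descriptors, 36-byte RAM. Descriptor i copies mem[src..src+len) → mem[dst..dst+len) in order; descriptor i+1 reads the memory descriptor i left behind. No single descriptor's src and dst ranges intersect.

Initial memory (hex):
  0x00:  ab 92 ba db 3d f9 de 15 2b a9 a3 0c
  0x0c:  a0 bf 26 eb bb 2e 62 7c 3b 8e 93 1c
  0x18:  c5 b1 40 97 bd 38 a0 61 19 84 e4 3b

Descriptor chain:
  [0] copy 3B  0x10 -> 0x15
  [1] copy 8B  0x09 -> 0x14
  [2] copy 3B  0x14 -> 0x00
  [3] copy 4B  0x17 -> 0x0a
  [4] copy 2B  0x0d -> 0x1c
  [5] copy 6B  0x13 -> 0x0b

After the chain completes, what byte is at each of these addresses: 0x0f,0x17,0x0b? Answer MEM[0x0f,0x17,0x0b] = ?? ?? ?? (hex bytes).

[0] 0x10->0x15 len=3 : bb 2e 62
[1] 0x09->0x14 len=8 : a9 a3 0c a0 bf 26 eb bb
[2] 0x14->0x00 len=3 : a9 a3 0c
[3] 0x17->0x0a len=4 : a0 bf 26 eb
[4] 0x0d->0x1c len=2 : eb 26
[5] 0x13->0x0b len=6 : 7c a9 a3 0c a0 bf
query mem[0x0f]=0xa0, mem[0x17]=0xa0, mem[0x0b]=0x7c

MEM[0x0f,0x17,0x0b] = a0 a0 7c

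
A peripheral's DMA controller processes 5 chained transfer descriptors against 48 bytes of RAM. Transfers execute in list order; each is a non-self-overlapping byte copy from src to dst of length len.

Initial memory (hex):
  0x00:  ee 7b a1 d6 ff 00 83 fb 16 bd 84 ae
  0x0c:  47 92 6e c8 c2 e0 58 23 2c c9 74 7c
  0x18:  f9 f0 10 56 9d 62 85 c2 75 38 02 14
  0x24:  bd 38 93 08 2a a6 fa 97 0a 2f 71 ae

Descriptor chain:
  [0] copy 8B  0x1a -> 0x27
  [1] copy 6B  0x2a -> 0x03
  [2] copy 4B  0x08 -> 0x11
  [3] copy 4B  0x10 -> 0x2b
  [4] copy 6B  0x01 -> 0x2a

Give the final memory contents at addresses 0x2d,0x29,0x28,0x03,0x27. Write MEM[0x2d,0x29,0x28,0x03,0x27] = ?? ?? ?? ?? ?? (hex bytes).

MEM[0x2d,0x29,0x28,0x03,0x27] = 85 9d 56 62 10

  after D0: wrote 8B at 0x27 = 10569d6285c27538
  after D1: wrote 6B at 0x03 = 6285c27538ae
  after D2: wrote 4B at 0x11 = aebd84ae
  after D3: wrote 4B at 0x2b = c2aebd84
  after D4: wrote 6B at 0x2a = 7ba16285c275
query mem[0x2d]=0x85, mem[0x29]=0x9d, mem[0x28]=0x56, mem[0x03]=0x62, mem[0x27]=0x10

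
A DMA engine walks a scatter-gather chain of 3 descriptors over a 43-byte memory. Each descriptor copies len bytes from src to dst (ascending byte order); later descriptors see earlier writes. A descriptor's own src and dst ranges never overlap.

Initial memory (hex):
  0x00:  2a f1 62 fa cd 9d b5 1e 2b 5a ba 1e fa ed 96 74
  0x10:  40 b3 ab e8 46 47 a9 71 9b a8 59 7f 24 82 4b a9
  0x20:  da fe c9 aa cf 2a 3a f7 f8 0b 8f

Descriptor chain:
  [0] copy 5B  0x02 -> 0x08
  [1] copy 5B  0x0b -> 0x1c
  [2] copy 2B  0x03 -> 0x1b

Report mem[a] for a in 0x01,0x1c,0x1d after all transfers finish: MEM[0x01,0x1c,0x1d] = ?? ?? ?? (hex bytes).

MEM[0x01,0x1c,0x1d] = f1 cd b5

  after D0: wrote 5B at 0x08 = 62facd9db5
  after D1: wrote 5B at 0x1c = 9db5ed9674
  after D2: wrote 2B at 0x1b = facd
query mem[0x01]=0xf1, mem[0x1c]=0xcd, mem[0x1d]=0xb5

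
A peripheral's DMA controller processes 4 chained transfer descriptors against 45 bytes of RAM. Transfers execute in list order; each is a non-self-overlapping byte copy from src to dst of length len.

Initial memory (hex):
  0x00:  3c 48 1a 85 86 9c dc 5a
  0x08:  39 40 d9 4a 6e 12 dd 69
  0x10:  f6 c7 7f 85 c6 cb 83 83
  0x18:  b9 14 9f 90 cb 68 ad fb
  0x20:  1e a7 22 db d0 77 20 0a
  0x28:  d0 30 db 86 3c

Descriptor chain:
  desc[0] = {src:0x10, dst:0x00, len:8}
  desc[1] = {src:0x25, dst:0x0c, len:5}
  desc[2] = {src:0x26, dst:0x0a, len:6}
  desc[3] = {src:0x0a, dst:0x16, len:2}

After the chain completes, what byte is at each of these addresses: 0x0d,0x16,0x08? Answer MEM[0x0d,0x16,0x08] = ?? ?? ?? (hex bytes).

MEM[0x0d,0x16,0x08] = 30 20 39

[0] 0x10->0x00 len=8 : f6 c7 7f 85 c6 cb 83 83
[1] 0x25->0x0c len=5 : 77 20 0a d0 30
[2] 0x26->0x0a len=6 : 20 0a d0 30 db 86
[3] 0x0a->0x16 len=2 : 20 0a
query mem[0x0d]=0x30, mem[0x16]=0x20, mem[0x08]=0x39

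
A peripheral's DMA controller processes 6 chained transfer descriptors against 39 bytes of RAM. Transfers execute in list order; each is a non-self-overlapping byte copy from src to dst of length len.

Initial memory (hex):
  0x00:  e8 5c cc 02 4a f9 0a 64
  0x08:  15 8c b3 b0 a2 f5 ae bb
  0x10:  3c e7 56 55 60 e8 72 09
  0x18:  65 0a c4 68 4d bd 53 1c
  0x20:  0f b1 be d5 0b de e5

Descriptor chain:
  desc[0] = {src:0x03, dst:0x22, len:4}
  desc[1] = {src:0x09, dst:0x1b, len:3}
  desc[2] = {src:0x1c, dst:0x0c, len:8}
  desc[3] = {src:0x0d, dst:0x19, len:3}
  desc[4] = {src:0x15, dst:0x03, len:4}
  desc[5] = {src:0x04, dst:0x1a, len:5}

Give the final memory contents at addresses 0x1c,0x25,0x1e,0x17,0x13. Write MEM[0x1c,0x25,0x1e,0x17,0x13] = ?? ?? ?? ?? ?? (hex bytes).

MEM[0x1c,0x25,0x1e,0x17,0x13] = 65 0a 15 09 4a

#0 dst[0x22+4] := {0x02,0x4a,0xf9,0x0a}
#1 dst[0x1b+3] := {0x8c,0xb3,0xb0}
#2 dst[0x0c+8] := {0xb3,0xb0,0x53,0x1c,0x0f,0xb1,0x02,0x4a}
#3 dst[0x19+3] := {0xb0,0x53,0x1c}
#4 dst[0x03+4] := {0xe8,0x72,0x09,0x65}
#5 dst[0x1a+5] := {0x72,0x09,0x65,0x64,0x15}
query mem[0x1c]=0x65, mem[0x25]=0x0a, mem[0x1e]=0x15, mem[0x17]=0x09, mem[0x13]=0x4a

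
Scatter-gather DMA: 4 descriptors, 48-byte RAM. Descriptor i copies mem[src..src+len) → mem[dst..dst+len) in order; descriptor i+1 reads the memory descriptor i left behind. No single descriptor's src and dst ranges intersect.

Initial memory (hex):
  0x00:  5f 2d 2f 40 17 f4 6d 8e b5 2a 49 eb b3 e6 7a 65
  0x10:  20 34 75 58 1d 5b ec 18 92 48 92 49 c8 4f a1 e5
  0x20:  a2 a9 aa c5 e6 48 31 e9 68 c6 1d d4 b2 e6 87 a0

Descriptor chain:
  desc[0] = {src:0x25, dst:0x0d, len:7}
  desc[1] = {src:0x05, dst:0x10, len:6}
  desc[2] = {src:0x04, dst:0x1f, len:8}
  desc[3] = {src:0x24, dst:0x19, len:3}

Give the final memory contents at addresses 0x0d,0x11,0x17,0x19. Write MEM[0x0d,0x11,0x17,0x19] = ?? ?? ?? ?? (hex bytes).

MEM[0x0d,0x11,0x17,0x19] = 48 6d 18 2a

#0 dst[0x0d+7] := {0x48,0x31,0xe9,0x68,0xc6,0x1d,0xd4}
#1 dst[0x10+6] := {0xf4,0x6d,0x8e,0xb5,0x2a,0x49}
#2 dst[0x1f+8] := {0x17,0xf4,0x6d,0x8e,0xb5,0x2a,0x49,0xeb}
#3 dst[0x19+3] := {0x2a,0x49,0xeb}
query mem[0x0d]=0x48, mem[0x11]=0x6d, mem[0x17]=0x18, mem[0x19]=0x2a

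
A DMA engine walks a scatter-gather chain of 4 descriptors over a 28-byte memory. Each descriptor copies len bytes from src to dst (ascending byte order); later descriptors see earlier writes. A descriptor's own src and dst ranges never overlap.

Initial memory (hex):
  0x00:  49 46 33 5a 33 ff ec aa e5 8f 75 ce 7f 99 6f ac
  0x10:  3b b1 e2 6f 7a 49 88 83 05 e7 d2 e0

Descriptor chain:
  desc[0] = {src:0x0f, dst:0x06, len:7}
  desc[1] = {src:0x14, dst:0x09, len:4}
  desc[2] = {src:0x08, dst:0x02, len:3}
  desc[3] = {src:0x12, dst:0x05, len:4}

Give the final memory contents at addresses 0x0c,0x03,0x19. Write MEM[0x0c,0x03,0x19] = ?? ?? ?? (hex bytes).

MEM[0x0c,0x03,0x19] = 83 7a e7

  after D0: wrote 7B at 0x06 = ac3bb1e26f7a49
  after D1: wrote 4B at 0x09 = 7a498883
  after D2: wrote 3B at 0x02 = b17a49
  after D3: wrote 4B at 0x05 = e26f7a49
query mem[0x0c]=0x83, mem[0x03]=0x7a, mem[0x19]=0xe7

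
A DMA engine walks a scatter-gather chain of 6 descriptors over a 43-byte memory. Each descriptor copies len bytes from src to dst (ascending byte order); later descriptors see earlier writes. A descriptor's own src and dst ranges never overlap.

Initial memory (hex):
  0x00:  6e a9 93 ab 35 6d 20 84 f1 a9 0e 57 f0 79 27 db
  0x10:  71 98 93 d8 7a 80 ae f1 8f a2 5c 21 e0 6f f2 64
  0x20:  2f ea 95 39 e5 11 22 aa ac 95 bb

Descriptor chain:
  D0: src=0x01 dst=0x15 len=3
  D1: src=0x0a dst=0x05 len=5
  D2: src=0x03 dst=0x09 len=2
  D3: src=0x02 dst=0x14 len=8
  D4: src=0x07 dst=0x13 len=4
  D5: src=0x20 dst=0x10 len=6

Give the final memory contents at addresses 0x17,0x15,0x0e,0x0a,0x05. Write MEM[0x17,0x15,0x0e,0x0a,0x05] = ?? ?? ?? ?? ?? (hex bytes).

[0] 0x01->0x15 len=3 : a9 93 ab
[1] 0x0a->0x05 len=5 : 0e 57 f0 79 27
[2] 0x03->0x09 len=2 : ab 35
[3] 0x02->0x14 len=8 : 93 ab 35 0e 57 f0 79 ab
[4] 0x07->0x13 len=4 : f0 79 ab 35
[5] 0x20->0x10 len=6 : 2f ea 95 39 e5 11
query mem[0x17]=0x0e, mem[0x15]=0x11, mem[0x0e]=0x27, mem[0x0a]=0x35, mem[0x05]=0x0e

MEM[0x17,0x15,0x0e,0x0a,0x05] = 0e 11 27 35 0e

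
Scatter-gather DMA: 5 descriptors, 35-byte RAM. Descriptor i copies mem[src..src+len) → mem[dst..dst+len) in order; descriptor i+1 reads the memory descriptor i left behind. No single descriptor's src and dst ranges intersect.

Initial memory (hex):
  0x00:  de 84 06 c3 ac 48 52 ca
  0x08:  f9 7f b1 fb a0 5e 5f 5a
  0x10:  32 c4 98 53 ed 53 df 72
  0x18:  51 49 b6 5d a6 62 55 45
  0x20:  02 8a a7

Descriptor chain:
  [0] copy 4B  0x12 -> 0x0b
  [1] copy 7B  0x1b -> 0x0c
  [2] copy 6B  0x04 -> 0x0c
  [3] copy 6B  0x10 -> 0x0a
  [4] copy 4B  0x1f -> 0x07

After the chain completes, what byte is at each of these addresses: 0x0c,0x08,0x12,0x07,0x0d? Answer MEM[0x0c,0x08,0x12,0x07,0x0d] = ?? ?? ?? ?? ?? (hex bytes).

#0 dst[0x0b+4] := {0x98,0x53,0xed,0x53}
#1 dst[0x0c+7] := {0x5d,0xa6,0x62,0x55,0x45,0x02,0x8a}
#2 dst[0x0c+6] := {0xac,0x48,0x52,0xca,0xf9,0x7f}
#3 dst[0x0a+6] := {0xf9,0x7f,0x8a,0x53,0xed,0x53}
#4 dst[0x07+4] := {0x45,0x02,0x8a,0xa7}
query mem[0x0c]=0x8a, mem[0x08]=0x02, mem[0x12]=0x8a, mem[0x07]=0x45, mem[0x0d]=0x53

MEM[0x0c,0x08,0x12,0x07,0x0d] = 8a 02 8a 45 53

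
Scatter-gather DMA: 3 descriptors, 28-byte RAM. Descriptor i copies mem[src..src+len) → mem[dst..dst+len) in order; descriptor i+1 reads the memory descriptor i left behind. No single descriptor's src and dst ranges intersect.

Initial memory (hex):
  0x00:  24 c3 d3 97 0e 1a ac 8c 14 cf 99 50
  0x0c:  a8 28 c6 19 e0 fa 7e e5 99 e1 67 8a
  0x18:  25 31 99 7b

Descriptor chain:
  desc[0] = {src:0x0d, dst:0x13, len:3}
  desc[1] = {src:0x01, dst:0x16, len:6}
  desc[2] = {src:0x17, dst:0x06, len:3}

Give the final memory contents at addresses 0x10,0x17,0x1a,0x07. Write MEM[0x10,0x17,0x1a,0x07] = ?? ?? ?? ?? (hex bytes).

MEM[0x10,0x17,0x1a,0x07] = e0 d3 1a 97

#0 dst[0x13+3] := {0x28,0xc6,0x19}
#1 dst[0x16+6] := {0xc3,0xd3,0x97,0x0e,0x1a,0xac}
#2 dst[0x06+3] := {0xd3,0x97,0x0e}
query mem[0x10]=0xe0, mem[0x17]=0xd3, mem[0x1a]=0x1a, mem[0x07]=0x97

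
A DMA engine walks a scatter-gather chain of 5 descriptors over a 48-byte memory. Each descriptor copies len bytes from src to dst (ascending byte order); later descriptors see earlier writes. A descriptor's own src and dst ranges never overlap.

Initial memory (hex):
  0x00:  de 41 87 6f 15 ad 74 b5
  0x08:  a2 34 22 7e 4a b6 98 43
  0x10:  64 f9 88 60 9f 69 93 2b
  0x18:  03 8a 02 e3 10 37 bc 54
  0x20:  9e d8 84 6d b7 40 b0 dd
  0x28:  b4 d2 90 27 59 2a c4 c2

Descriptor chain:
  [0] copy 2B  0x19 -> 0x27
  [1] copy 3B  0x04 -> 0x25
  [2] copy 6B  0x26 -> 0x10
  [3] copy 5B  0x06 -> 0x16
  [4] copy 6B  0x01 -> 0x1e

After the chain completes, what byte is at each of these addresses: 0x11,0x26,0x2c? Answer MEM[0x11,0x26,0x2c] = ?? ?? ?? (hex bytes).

MEM[0x11,0x26,0x2c] = 74 ad 59

D0: mem[0x27..0x28] <- [8a 02]
D1: mem[0x25..0x27] <- [15 ad 74]
D2: mem[0x10..0x15] <- [ad 74 02 d2 90 27]
D3: mem[0x16..0x1a] <- [74 b5 a2 34 22]
D4: mem[0x1e..0x23] <- [41 87 6f 15 ad 74]
query mem[0x11]=0x74, mem[0x26]=0xad, mem[0x2c]=0x59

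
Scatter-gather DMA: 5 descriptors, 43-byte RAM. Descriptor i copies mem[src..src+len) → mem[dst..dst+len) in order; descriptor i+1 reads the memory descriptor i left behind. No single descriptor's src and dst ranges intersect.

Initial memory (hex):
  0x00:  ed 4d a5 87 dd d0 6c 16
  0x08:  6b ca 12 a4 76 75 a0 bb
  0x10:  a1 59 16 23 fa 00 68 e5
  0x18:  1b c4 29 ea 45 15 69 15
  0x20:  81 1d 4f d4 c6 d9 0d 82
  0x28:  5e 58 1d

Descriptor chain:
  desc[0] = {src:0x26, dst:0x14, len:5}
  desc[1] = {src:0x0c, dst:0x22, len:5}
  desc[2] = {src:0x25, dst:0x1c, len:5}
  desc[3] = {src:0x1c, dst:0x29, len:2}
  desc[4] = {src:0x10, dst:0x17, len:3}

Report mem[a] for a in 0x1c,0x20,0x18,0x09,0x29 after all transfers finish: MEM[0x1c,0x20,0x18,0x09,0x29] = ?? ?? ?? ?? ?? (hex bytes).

MEM[0x1c,0x20,0x18,0x09,0x29] = bb 58 59 ca bb

[0] 0x26->0x14 len=5 : 0d 82 5e 58 1d
[1] 0x0c->0x22 len=5 : 76 75 a0 bb a1
[2] 0x25->0x1c len=5 : bb a1 82 5e 58
[3] 0x1c->0x29 len=2 : bb a1
[4] 0x10->0x17 len=3 : a1 59 16
query mem[0x1c]=0xbb, mem[0x20]=0x58, mem[0x18]=0x59, mem[0x09]=0xca, mem[0x29]=0xbb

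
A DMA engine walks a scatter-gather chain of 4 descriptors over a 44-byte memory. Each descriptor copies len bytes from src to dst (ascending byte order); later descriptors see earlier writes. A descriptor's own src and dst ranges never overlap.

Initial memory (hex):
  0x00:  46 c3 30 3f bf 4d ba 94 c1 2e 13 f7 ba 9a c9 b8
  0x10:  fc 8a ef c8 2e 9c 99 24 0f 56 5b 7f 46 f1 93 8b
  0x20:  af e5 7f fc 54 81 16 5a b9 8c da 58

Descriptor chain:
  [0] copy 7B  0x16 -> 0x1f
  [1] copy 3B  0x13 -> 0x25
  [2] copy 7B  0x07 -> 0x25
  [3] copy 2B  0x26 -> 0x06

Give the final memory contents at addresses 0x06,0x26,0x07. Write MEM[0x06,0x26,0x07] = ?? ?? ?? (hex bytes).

  after D0: wrote 7B at 0x1f = 99240f565b7f46
  after D1: wrote 3B at 0x25 = c82e9c
  after D2: wrote 7B at 0x25 = 94c12e13f7ba9a
  after D3: wrote 2B at 0x06 = c12e
query mem[0x06]=0xc1, mem[0x26]=0xc1, mem[0x07]=0x2e

MEM[0x06,0x26,0x07] = c1 c1 2e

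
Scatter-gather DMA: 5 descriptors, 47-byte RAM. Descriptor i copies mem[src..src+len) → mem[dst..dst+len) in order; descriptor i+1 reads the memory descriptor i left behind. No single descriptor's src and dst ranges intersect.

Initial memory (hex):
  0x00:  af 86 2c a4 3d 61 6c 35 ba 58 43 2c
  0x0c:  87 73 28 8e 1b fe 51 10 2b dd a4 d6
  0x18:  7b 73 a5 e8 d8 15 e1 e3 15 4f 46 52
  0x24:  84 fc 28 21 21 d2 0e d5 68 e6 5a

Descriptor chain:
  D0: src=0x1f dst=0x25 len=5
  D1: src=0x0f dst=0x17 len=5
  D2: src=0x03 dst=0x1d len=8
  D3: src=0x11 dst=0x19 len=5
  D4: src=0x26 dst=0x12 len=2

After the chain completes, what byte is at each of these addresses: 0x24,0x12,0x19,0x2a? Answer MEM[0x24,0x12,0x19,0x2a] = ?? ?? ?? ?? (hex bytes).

[0] 0x1f->0x25 len=5 : e3 15 4f 46 52
[1] 0x0f->0x17 len=5 : 8e 1b fe 51 10
[2] 0x03->0x1d len=8 : a4 3d 61 6c 35 ba 58 43
[3] 0x11->0x19 len=5 : fe 51 10 2b dd
[4] 0x26->0x12 len=2 : 15 4f
query mem[0x24]=0x43, mem[0x12]=0x15, mem[0x19]=0xfe, mem[0x2a]=0x0e

MEM[0x24,0x12,0x19,0x2a] = 43 15 fe 0e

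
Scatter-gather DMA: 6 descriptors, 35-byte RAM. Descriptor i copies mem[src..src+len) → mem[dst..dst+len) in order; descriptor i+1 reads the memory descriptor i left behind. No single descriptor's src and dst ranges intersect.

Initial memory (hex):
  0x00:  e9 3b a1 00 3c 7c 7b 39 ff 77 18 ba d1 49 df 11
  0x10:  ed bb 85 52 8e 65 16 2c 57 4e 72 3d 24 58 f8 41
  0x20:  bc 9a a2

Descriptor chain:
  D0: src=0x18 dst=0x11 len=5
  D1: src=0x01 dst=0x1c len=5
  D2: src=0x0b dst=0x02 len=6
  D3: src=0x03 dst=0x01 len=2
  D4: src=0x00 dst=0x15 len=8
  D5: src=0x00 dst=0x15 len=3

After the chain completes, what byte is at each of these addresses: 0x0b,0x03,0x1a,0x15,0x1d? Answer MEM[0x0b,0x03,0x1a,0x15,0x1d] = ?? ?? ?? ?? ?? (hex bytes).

MEM[0x0b,0x03,0x1a,0x15,0x1d] = ba d1 df e9 a1

#0 dst[0x11+5] := {0x57,0x4e,0x72,0x3d,0x24}
#1 dst[0x1c+5] := {0x3b,0xa1,0x00,0x3c,0x7c}
#2 dst[0x02+6] := {0xba,0xd1,0x49,0xdf,0x11,0xed}
#3 dst[0x01+2] := {0xd1,0x49}
#4 dst[0x15+8] := {0xe9,0xd1,0x49,0xd1,0x49,0xdf,0x11,0xed}
#5 dst[0x15+3] := {0xe9,0xd1,0x49}
query mem[0x0b]=0xba, mem[0x03]=0xd1, mem[0x1a]=0xdf, mem[0x15]=0xe9, mem[0x1d]=0xa1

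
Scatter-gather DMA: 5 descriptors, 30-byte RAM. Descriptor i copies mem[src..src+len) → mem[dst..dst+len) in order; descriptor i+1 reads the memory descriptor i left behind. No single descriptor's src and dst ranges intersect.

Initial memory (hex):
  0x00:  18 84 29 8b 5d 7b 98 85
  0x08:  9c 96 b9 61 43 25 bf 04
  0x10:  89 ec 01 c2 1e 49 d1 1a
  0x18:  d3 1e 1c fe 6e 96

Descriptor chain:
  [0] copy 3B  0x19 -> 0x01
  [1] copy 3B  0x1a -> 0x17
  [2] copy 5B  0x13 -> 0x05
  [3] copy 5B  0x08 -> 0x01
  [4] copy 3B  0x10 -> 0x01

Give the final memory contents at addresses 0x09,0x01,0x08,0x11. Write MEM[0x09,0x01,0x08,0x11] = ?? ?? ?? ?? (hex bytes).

  after D0: wrote 3B at 0x01 = 1e1cfe
  after D1: wrote 3B at 0x17 = 1cfe6e
  after D2: wrote 5B at 0x05 = c21e49d11c
  after D3: wrote 5B at 0x01 = d11cb96143
  after D4: wrote 3B at 0x01 = 89ec01
query mem[0x09]=0x1c, mem[0x01]=0x89, mem[0x08]=0xd1, mem[0x11]=0xec

MEM[0x09,0x01,0x08,0x11] = 1c 89 d1 ec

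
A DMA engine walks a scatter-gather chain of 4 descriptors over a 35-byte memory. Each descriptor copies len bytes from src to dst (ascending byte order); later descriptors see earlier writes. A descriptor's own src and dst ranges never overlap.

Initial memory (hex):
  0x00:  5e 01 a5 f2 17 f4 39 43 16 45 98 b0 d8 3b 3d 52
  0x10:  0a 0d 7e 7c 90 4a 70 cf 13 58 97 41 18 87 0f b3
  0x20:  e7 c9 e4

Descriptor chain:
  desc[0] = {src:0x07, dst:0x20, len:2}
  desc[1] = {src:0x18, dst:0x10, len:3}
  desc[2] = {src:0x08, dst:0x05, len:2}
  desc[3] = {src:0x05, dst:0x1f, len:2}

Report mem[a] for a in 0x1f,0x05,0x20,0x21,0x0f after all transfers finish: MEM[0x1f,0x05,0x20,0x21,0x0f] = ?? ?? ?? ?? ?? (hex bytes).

D0: mem[0x20..0x21] <- [43 16]
D1: mem[0x10..0x12] <- [13 58 97]
D2: mem[0x05..0x06] <- [16 45]
D3: mem[0x1f..0x20] <- [16 45]
query mem[0x1f]=0x16, mem[0x05]=0x16, mem[0x20]=0x45, mem[0x21]=0x16, mem[0x0f]=0x52

MEM[0x1f,0x05,0x20,0x21,0x0f] = 16 16 45 16 52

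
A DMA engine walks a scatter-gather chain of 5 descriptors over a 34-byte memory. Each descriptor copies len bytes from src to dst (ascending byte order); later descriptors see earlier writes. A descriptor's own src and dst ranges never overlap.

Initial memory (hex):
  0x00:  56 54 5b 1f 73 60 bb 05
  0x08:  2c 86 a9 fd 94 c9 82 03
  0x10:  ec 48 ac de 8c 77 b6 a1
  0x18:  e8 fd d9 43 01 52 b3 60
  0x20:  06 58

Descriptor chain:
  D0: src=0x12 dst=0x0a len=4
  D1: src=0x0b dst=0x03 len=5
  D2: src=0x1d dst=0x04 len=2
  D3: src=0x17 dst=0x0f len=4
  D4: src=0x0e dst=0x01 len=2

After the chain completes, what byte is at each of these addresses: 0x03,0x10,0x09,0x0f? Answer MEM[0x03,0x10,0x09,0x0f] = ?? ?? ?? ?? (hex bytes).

MEM[0x03,0x10,0x09,0x0f] = de e8 86 a1

D0: mem[0x0a..0x0d] <- [ac de 8c 77]
D1: mem[0x03..0x07] <- [de 8c 77 82 03]
D2: mem[0x04..0x05] <- [52 b3]
D3: mem[0x0f..0x12] <- [a1 e8 fd d9]
D4: mem[0x01..0x02] <- [82 a1]
query mem[0x03]=0xde, mem[0x10]=0xe8, mem[0x09]=0x86, mem[0x0f]=0xa1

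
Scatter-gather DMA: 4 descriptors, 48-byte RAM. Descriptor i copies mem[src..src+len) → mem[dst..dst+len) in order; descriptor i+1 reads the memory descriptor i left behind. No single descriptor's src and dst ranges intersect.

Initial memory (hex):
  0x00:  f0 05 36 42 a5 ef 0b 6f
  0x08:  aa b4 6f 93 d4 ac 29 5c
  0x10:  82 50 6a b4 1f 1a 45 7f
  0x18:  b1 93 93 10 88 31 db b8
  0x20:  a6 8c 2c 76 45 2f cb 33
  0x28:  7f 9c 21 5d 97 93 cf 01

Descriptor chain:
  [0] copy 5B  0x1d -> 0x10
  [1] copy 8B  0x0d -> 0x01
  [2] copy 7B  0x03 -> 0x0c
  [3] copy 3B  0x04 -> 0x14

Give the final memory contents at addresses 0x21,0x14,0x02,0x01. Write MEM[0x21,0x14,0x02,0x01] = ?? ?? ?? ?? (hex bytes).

MEM[0x21,0x14,0x02,0x01] = 8c 31 29 ac

[0] 0x1d->0x10 len=5 : 31 db b8 a6 8c
[1] 0x0d->0x01 len=8 : ac 29 5c 31 db b8 a6 8c
[2] 0x03->0x0c len=7 : 5c 31 db b8 a6 8c b4
[3] 0x04->0x14 len=3 : 31 db b8
query mem[0x21]=0x8c, mem[0x14]=0x31, mem[0x02]=0x29, mem[0x01]=0xac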